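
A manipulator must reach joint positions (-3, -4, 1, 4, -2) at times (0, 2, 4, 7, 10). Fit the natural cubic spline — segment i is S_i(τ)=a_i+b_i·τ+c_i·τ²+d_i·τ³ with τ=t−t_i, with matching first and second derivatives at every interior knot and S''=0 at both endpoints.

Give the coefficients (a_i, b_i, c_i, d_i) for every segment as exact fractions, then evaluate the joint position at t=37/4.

  seg 0: a=-3 b=-187/140 c=0 d=117/560
  seg 1: a=-4 b=41/35 c=351/280 d=-33/112
  seg 2: a=1 b=53/20 c=-18/35 d=-1/84
  seg 3: a=4 b=-53/70 c=-87/140 d=29/420
S(37/4) = -113/1792

Δ: Δ0=-1/2, Δ1=5/2, Δ2=1, Δ3=-2
row 1: diag=8, rhs=18; c'=1/4, d'=9/4
row 2: denom=10−2·1/4=19/2; d'=(-9−2·9/4)/(19/2)=-27/19
row 3: denom=12−3·6/19=210/19; d'=(-18−3·-27/19)/(210/19)=-87/70
back: M3=-87/70
back: M2=-27/19−6/19·-87/70=-36/35
back: M1=9/4−1/4·-36/35=351/140
M: M0=0, M1=351/140, M2=-36/35, M3=-87/70, M4=0
seg 0: a=-3, c=M0/2=0, d=(M1−M0)/(6·2)=117/560, b=Δ0−h0·(2M0+M1)/6=-187/140
seg 1: a=-4, c=M1/2=351/280, d=(M2−M1)/(6·2)=-33/112, b=Δ1−h1·(2M1+M2)/6=41/35
seg 2: a=1, c=M2/2=-18/35, d=(M3−M2)/(6·3)=-1/84, b=Δ2−h2·(2M2+M3)/6=53/20
seg 3: a=4, c=M3/2=-87/140, d=(M4−M3)/(6·3)=29/420, b=Δ3−h3·(2M3+M4)/6=-53/70
t_q=37/4 → seg 3, τ=9/4; S=4+-53/70·τ+-87/140·τ²+29/420·τ³=-113/1792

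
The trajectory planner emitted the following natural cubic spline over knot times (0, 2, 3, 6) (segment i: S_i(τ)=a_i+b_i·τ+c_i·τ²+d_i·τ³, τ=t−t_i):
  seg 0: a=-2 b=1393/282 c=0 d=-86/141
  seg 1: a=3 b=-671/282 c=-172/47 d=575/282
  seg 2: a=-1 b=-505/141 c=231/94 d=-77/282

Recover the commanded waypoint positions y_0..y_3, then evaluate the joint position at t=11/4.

y_0 = S_0(0) = a_0 = -2
y_1 = S_1(0) = a_1 = 3
y_2 = S_2(0) = a_2 = -1
y_3 = S_2(3) = 3
t_q=11/4 is in segment 1 (τ=3/4); S_1(τ)=103/6016

y_0=-2 y_1=3 y_2=-1 y_3=3
S(11/4) = 103/6016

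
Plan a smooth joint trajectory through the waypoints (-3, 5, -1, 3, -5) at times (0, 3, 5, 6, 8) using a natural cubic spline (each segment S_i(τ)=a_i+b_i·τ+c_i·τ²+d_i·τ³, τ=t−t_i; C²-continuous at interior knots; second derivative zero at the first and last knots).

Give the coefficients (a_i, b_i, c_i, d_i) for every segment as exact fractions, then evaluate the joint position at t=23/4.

  seg 0: a=-3 b=5293/978 c=0 d=-895/2934
  seg 1: a=5 b=-1381/489 c=-895/326 d=2599/1956
  seg 2: a=-1 b=1046/489 c=852/163 d=-1646/489
  seg 3: a=3 b=1220/489 c=-794/163 d=397/489
S(23/4) = 11081/5216

Δ: Δ0=8/3, Δ1=-3, Δ2=4, Δ3=-4
row 1: diag=10, rhs=-34; c'=1/5, d'=-17/5
row 2: denom=6−2·1/5=28/5; d'=(42−2·-17/5)/(28/5)=61/7
row 3: denom=6−1·5/28=163/28; d'=(-48−1·61/7)/(163/28)=-1588/163
back: M3=-1588/163
back: M2=61/7−5/28·-1588/163=1704/163
back: M1=-17/5−1/5·1704/163=-895/163
M: M0=0, M1=-895/163, M2=1704/163, M3=-1588/163, M4=0
seg 0: a=-3, c=M0/2=0, d=(M1−M0)/(6·3)=-895/2934, b=Δ0−h0·(2M0+M1)/6=5293/978
seg 1: a=5, c=M1/2=-895/326, d=(M2−M1)/(6·2)=2599/1956, b=Δ1−h1·(2M1+M2)/6=-1381/489
seg 2: a=-1, c=M2/2=852/163, d=(M3−M2)/(6·1)=-1646/489, b=Δ2−h2·(2M2+M3)/6=1046/489
seg 3: a=3, c=M3/2=-794/163, d=(M4−M3)/(6·2)=397/489, b=Δ3−h3·(2M3+M4)/6=1220/489
t_q=23/4 → seg 2, τ=3/4; S=-1+1046/489·τ+852/163·τ²+-1646/489·τ³=11081/5216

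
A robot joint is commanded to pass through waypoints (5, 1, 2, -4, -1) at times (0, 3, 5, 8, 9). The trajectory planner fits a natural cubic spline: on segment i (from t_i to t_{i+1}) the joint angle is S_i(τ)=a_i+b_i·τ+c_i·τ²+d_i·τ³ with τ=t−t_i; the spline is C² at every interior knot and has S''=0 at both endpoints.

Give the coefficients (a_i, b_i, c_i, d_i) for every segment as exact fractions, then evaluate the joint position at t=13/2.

  seg 0: a=5 b=-1003/452 c=0 d=1201/12204
  seg 1: a=1 b=99/226 c=1201/1356 d=-1159/2712
  seg 2: a=2 b=-389/339 c=-569/339 d=1418/3051
  seg 3: a=-4 b=451/339 c=283/113 d=-283/339
S(13/2) = -218/113

Δ: Δ0=-4/3, Δ1=1/2, Δ2=-2, Δ3=3
row 1: diag=10, rhs=11; c'=1/5, d'=11/10
row 2: denom=10−2·1/5=48/5; d'=(-15−2·11/10)/(48/5)=-43/24
row 3: denom=8−3·5/16=113/16; d'=(30−3·-43/24)/(113/16)=566/113
back: M3=566/113
back: M2=-43/24−5/16·566/113=-1138/339
back: M1=11/10−1/5·-1138/339=1201/678
M: M0=0, M1=1201/678, M2=-1138/339, M3=566/113, M4=0
seg 0: a=5, c=M0/2=0, d=(M1−M0)/(6·3)=1201/12204, b=Δ0−h0·(2M0+M1)/6=-1003/452
seg 1: a=1, c=M1/2=1201/1356, d=(M2−M1)/(6·2)=-1159/2712, b=Δ1−h1·(2M1+M2)/6=99/226
seg 2: a=2, c=M2/2=-569/339, d=(M3−M2)/(6·3)=1418/3051, b=Δ2−h2·(2M2+M3)/6=-389/339
seg 3: a=-4, c=M3/2=283/113, d=(M4−M3)/(6·1)=-283/339, b=Δ3−h3·(2M3+M4)/6=451/339
t_q=13/2 → seg 2, τ=3/2; S=2+-389/339·τ+-569/339·τ²+1418/3051·τ³=-218/113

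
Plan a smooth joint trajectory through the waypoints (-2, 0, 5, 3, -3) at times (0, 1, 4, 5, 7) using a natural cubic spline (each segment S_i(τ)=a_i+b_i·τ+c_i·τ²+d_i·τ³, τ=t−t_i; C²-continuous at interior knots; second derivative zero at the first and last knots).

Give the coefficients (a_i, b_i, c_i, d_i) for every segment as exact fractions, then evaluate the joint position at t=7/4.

  seg 0: a=-2 b=895/483 c=0 d=71/483
  seg 1: a=0 b=1108/483 c=71/161 d=-314/1449
  seg 2: a=5 b=-440/483 c=-243/161 d=29/69
  seg 3: a=3 b=-1289/483 c=-40/161 d=20/483
S(7/4) = 9671/5152

Δ: Δ0=2, Δ1=5/3, Δ2=-2, Δ3=-3
row 1: diag=8, rhs=-2; c'=3/8, d'=-1/4
row 2: denom=8−3·3/8=55/8; d'=(-22−3·-1/4)/(55/8)=-34/11
row 3: denom=6−1·8/55=322/55; d'=(-6−1·-34/11)/(322/55)=-80/161
back: M3=-80/161
back: M2=-34/11−8/55·-80/161=-486/161
back: M1=-1/4−3/8·-486/161=142/161
M: M0=0, M1=142/161, M2=-486/161, M3=-80/161, M4=0
seg 0: a=-2, c=M0/2=0, d=(M1−M0)/(6·1)=71/483, b=Δ0−h0·(2M0+M1)/6=895/483
seg 1: a=0, c=M1/2=71/161, d=(M2−M1)/(6·3)=-314/1449, b=Δ1−h1·(2M1+M2)/6=1108/483
seg 2: a=5, c=M2/2=-243/161, d=(M3−M2)/(6·1)=29/69, b=Δ2−h2·(2M2+M3)/6=-440/483
seg 3: a=3, c=M3/2=-40/161, d=(M4−M3)/(6·2)=20/483, b=Δ3−h3·(2M3+M4)/6=-1289/483
t_q=7/4 → seg 1, τ=3/4; S=0+1108/483·τ+71/161·τ²+-314/1449·τ³=9671/5152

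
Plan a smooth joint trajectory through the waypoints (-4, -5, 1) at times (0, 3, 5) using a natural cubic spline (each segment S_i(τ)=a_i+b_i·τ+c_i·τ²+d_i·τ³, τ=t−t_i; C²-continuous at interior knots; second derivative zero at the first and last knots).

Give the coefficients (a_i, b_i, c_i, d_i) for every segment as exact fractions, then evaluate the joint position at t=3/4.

Δ: Δ0=-1/3, Δ1=3
row 1: diag=10, rhs=20; c'=1/5, d'=2
back: M1=2
M: M0=0, M1=2, M2=0
seg 0: a=-4, c=M0/2=0, d=(M1−M0)/(6·3)=1/9, b=Δ0−h0·(2M0+M1)/6=-4/3
seg 1: a=-5, c=M1/2=1, d=(M2−M1)/(6·2)=-1/6, b=Δ1−h1·(2M1+M2)/6=5/3
t_q=3/4 → seg 0, τ=3/4; S=-4+-4/3·τ+0·τ²+1/9·τ³=-317/64

  seg 0: a=-4 b=-4/3 c=0 d=1/9
  seg 1: a=-5 b=5/3 c=1 d=-1/6
S(3/4) = -317/64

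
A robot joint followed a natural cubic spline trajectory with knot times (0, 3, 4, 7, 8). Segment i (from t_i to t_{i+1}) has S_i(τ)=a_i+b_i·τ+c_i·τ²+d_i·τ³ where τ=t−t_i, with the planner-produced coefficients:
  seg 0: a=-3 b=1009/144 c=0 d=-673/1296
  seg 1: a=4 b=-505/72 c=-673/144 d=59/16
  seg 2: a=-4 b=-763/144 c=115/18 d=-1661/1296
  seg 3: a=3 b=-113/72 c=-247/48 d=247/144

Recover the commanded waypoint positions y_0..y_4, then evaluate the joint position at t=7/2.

y_0=-3 y_1=4 y_2=-4 y_3=3 y_4=-2
S(7/2) = -247/1152

y_0 = S_0(0) = a_0 = -3
y_1 = S_1(0) = a_1 = 4
y_2 = S_2(0) = a_2 = -4
y_3 = S_3(0) = a_3 = 3
y_4 = S_3(1) = -2
t_q=7/2 is in segment 1 (τ=1/2); S_1(τ)=-247/1152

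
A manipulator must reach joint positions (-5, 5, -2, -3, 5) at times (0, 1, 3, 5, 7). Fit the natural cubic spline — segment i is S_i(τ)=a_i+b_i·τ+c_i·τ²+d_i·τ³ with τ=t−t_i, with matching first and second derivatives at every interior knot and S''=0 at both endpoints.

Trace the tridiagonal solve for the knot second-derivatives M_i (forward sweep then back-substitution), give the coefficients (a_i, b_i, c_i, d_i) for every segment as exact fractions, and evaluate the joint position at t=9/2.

  seg 0: a=-5 b=515/41 c=0 d=-105/41
  seg 1: a=5 b=200/41 c=-315/41 d=573/328
  seg 2: a=-2 b=-401/82 c=459/164 d=-99/328
  seg 3: a=-3 b=110/41 c=81/82 d=-27/164
S(9/2) = -10645/2624

Δ: Δ0=10, Δ1=-7/2, Δ2=-1/2, Δ3=4
row 1: diag=6, rhs=-81; c'=1/3, d'=-27/2
row 2: denom=8−2·1/3=22/3; d'=(18−2·-27/2)/(22/3)=135/22
row 3: denom=8−2·3/11=82/11; d'=(27−2·135/22)/(82/11)=81/41
back: M3=81/41
back: M2=135/22−3/11·81/41=459/82
back: M1=-27/2−1/3·459/82=-630/41
M: M0=0, M1=-630/41, M2=459/82, M3=81/41, M4=0
seg 0: a=-5, c=M0/2=0, d=(M1−M0)/(6·1)=-105/41, b=Δ0−h0·(2M0+M1)/6=515/41
seg 1: a=5, c=M1/2=-315/41, d=(M2−M1)/(6·2)=573/328, b=Δ1−h1·(2M1+M2)/6=200/41
seg 2: a=-2, c=M2/2=459/164, d=(M3−M2)/(6·2)=-99/328, b=Δ2−h2·(2M2+M3)/6=-401/82
seg 3: a=-3, c=M3/2=81/82, d=(M4−M3)/(6·2)=-27/164, b=Δ3−h3·(2M3+M4)/6=110/41
t_q=9/2 → seg 2, τ=3/2; S=-2+-401/82·τ+459/164·τ²+-99/328·τ³=-10645/2624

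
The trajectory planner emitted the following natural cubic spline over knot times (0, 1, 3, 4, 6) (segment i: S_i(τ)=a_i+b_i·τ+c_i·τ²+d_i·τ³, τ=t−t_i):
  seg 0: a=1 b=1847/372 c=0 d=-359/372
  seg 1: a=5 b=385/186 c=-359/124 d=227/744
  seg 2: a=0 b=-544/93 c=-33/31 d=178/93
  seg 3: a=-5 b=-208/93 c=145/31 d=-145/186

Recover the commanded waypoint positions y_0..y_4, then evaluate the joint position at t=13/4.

y_0 = S_0(0) = a_0 = 1
y_1 = S_1(0) = a_1 = 5
y_2 = S_2(0) = a_2 = 0
y_3 = S_3(0) = a_3 = -5
y_4 = S_3(2) = 3
t_q=13/4 is in segment 2 (τ=1/4); S_2(τ)=-1487/992

y_0=1 y_1=5 y_2=0 y_3=-5 y_4=3
S(13/4) = -1487/992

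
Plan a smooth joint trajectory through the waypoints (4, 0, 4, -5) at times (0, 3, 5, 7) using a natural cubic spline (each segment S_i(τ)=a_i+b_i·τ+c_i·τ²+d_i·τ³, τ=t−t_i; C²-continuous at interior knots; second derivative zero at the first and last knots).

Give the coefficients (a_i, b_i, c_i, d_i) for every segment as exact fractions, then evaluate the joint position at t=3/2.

Δ: Δ0=-4/3, Δ1=2, Δ2=-9/2
row 1: diag=10, rhs=20; c'=1/5, d'=2
row 2: denom=8−2·1/5=38/5; d'=(-39−2·2)/(38/5)=-215/38
back: M2=-215/38
back: M1=2−1/5·-215/38=119/38
M: M0=0, M1=119/38, M2=-215/38, M3=0
seg 0: a=4, c=M0/2=0, d=(M1−M0)/(6·3)=119/684, b=Δ0−h0·(2M0+M1)/6=-661/228
seg 1: a=0, c=M1/2=119/76, d=(M2−M1)/(6·2)=-167/228, b=Δ1−h1·(2M1+M2)/6=205/114
seg 2: a=4, c=M2/2=-215/76, d=(M3−M2)/(6·2)=215/456, b=Δ2−h2·(2M2+M3)/6=-83/114
t_q=3/2 → seg 0, τ=3/2; S=4+-661/228·τ+0·τ²+119/684·τ³=145/608

  seg 0: a=4 b=-661/228 c=0 d=119/684
  seg 1: a=0 b=205/114 c=119/76 d=-167/228
  seg 2: a=4 b=-83/114 c=-215/76 d=215/456
S(3/2) = 145/608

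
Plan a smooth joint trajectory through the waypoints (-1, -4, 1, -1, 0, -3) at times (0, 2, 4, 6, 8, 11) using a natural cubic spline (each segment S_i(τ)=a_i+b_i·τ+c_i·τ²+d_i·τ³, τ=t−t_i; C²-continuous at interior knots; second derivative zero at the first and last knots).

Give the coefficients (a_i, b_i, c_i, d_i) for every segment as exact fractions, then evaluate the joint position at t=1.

Δ: Δ0=-3/2, Δ1=5/2, Δ2=-1, Δ3=1/2, Δ4=-1
row 1: diag=8, rhs=24; c'=1/4, d'=3
row 2: denom=8−2·1/4=15/2; d'=(-21−2·3)/(15/2)=-18/5
row 3: denom=8−2·4/15=112/15; d'=(9−2·-18/5)/(112/15)=243/112
row 4: denom=10−2·15/56=265/28; d'=(-9−2·243/112)/(265/28)=-747/530
back: M4=-747/530
back: M3=243/112−15/56·-747/530=135/53
back: M2=-18/5−4/15·135/53=-1134/265
back: M1=3−1/4·-1134/265=2157/530
M: M0=0, M1=2157/530, M2=-1134/265, M3=135/53, M4=-747/530, M5=0
seg 0: a=-1, c=M0/2=0, d=(M1−M0)/(6·2)=719/2120, b=Δ0−h0·(2M0+M1)/6=-757/265
seg 1: a=-4, c=M1/2=2157/1060, d=(M2−M1)/(6·2)=-295/424, b=Δ1−h1·(2M1+M2)/6=643/530
seg 2: a=1, c=M2/2=-567/265, d=(M3−M2)/(6·2)=603/1060, b=Δ2−h2·(2M2+M3)/6=266/265
seg 3: a=-1, c=M3/2=135/106, d=(M4−M3)/(6·2)=-699/2120, b=Δ3−h3·(2M3+M4)/6=-193/265
seg 4: a=0, c=M4/2=-747/1060, d=(M5−M4)/(6·3)=83/1060, b=Δ4−h4·(2M4+M5)/6=217/530
t_q=1 → seg 0, τ=1; S=-1+-757/265·τ+0·τ²+719/2120·τ³=-7457/2120

  seg 0: a=-1 b=-757/265 c=0 d=719/2120
  seg 1: a=-4 b=643/530 c=2157/1060 d=-295/424
  seg 2: a=1 b=266/265 c=-567/265 d=603/1060
  seg 3: a=-1 b=-193/265 c=135/106 d=-699/2120
  seg 4: a=0 b=217/530 c=-747/1060 d=83/1060
S(1) = -7457/2120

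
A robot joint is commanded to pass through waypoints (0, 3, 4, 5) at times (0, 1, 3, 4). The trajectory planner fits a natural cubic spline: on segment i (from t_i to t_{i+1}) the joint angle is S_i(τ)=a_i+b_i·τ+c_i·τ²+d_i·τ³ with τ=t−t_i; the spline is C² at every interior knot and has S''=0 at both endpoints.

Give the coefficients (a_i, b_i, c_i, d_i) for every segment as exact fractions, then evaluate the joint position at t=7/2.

Δ: Δ0=3, Δ1=1/2, Δ2=1
row 1: diag=6, rhs=-15; c'=1/3, d'=-5/2
row 2: denom=6−2·1/3=16/3; d'=(3−2·-5/2)/(16/3)=3/2
back: M2=3/2
back: M1=-5/2−1/3·3/2=-3
M: M0=0, M1=-3, M2=3/2, M3=0
seg 0: a=0, c=M0/2=0, d=(M1−M0)/(6·1)=-1/2, b=Δ0−h0·(2M0+M1)/6=7/2
seg 1: a=3, c=M1/2=-3/2, d=(M2−M1)/(6·2)=3/8, b=Δ1−h1·(2M1+M2)/6=2
seg 2: a=4, c=M2/2=3/4, d=(M3−M2)/(6·1)=-1/4, b=Δ2−h2·(2M2+M3)/6=1/2
t_q=7/2 → seg 2, τ=1/2; S=4+1/2·τ+3/4·τ²+-1/4·τ³=141/32

  seg 0: a=0 b=7/2 c=0 d=-1/2
  seg 1: a=3 b=2 c=-3/2 d=3/8
  seg 2: a=4 b=1/2 c=3/4 d=-1/4
S(7/2) = 141/32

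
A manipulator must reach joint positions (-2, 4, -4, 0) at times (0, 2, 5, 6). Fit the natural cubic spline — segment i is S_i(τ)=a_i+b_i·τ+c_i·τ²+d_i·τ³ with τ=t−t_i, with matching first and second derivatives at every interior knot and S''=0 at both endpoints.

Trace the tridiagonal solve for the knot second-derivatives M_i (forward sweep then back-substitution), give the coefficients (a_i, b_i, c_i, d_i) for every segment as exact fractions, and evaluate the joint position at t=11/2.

Δ: Δ0=3, Δ1=-8/3, Δ2=4
row 1: diag=10, rhs=-34; c'=3/10, d'=-17/5
row 2: denom=8−3·3/10=71/10; d'=(40−3·-17/5)/(71/10)=502/71
back: M2=502/71
back: M1=-17/5−3/10·502/71=-392/71
M: M0=0, M1=-392/71, M2=502/71, M3=0
seg 0: a=-2, c=M0/2=0, d=(M1−M0)/(6·2)=-98/213, b=Δ0−h0·(2M0+M1)/6=1031/213
seg 1: a=4, c=M1/2=-196/71, d=(M2−M1)/(6·3)=149/213, b=Δ1−h1·(2M1+M2)/6=-145/213
seg 2: a=-4, c=M2/2=251/71, d=(M3−M2)/(6·1)=-251/213, b=Δ2−h2·(2M2+M3)/6=350/213
t_q=11/2 → seg 2, τ=1/2; S=-4+350/213·τ+251/71·τ²+-251/213·τ³=-1387/568

  seg 0: a=-2 b=1031/213 c=0 d=-98/213
  seg 1: a=4 b=-145/213 c=-196/71 d=149/213
  seg 2: a=-4 b=350/213 c=251/71 d=-251/213
S(11/2) = -1387/568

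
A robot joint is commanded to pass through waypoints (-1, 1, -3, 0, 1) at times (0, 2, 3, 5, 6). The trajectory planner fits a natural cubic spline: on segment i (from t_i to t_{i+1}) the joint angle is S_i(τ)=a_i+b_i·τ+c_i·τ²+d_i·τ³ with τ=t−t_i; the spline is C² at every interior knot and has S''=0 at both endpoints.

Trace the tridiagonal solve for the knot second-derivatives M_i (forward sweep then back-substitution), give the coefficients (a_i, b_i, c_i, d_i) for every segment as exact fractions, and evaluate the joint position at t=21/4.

  seg 0: a=-1 b=287/93 c=0 d=-97/186
  seg 1: a=1 b=-295/93 c=-97/31 d=214/93
  seg 2: a=-3 b=-235/93 c=117/31 d=-655/744
  seg 3: a=0 b=373/186 c=-187/124 d=187/372
S(21/4) = 3293/7936

Δ: Δ0=1, Δ1=-4, Δ2=3/2, Δ3=1
row 1: diag=6, rhs=-30; c'=1/6, d'=-5
row 2: denom=6−1·1/6=35/6; d'=(33−1·-5)/(35/6)=228/35
row 3: denom=6−2·12/35=186/35; d'=(-3−2·228/35)/(186/35)=-187/62
back: M3=-187/62
back: M2=228/35−12/35·-187/62=234/31
back: M1=-5−1/6·234/31=-194/31
M: M0=0, M1=-194/31, M2=234/31, M3=-187/62, M4=0
seg 0: a=-1, c=M0/2=0, d=(M1−M0)/(6·2)=-97/186, b=Δ0−h0·(2M0+M1)/6=287/93
seg 1: a=1, c=M1/2=-97/31, d=(M2−M1)/(6·1)=214/93, b=Δ1−h1·(2M1+M2)/6=-295/93
seg 2: a=-3, c=M2/2=117/31, d=(M3−M2)/(6·2)=-655/744, b=Δ2−h2·(2M2+M3)/6=-235/93
seg 3: a=0, c=M3/2=-187/124, d=(M4−M3)/(6·1)=187/372, b=Δ3−h3·(2M3+M4)/6=373/186
t_q=21/4 → seg 3, τ=1/4; S=0+373/186·τ+-187/124·τ²+187/372·τ³=3293/7936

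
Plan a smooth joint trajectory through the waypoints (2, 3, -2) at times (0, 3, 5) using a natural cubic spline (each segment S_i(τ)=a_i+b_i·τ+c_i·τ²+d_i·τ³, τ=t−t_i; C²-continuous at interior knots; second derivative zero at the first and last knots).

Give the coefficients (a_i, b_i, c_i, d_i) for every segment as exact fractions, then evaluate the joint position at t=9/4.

Δ: Δ0=1/3, Δ1=-5/2
row 1: diag=10, rhs=-17; c'=1/5, d'=-17/10
back: M1=-17/10
M: M0=0, M1=-17/10, M2=0
seg 0: a=2, c=M0/2=0, d=(M1−M0)/(6·3)=-17/180, b=Δ0−h0·(2M0+M1)/6=71/60
seg 1: a=3, c=M1/2=-17/20, d=(M2−M1)/(6·2)=17/120, b=Δ1−h1·(2M1+M2)/6=-41/30
t_q=9/4 → seg 0, τ=9/4; S=2+71/60·τ+0·τ²+-17/180·τ³=4591/1280

  seg 0: a=2 b=71/60 c=0 d=-17/180
  seg 1: a=3 b=-41/30 c=-17/20 d=17/120
S(9/4) = 4591/1280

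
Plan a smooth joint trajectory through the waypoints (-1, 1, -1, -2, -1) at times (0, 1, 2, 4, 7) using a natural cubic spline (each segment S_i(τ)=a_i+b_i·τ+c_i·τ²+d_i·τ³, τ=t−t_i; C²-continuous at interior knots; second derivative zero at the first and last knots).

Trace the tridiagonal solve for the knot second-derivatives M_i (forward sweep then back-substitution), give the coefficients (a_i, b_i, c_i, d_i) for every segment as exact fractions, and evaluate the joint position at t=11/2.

  seg 0: a=-1 b=998/321 c=0 d=-356/321
  seg 1: a=1 b=-70/321 c=-356/107 d=496/321
  seg 2: a=-1 b=-718/321 c=140/107 d=-565/2568
  seg 3: a=-2 b=229/642 c=-5/428 d=5/3852
S(11/2) = -5091/3424

Δ: Δ0=2, Δ1=-2, Δ2=-1/2, Δ3=1/3
row 1: diag=4, rhs=-24; c'=1/4, d'=-6
row 2: denom=6−1·1/4=23/4; d'=(9−1·-6)/(23/4)=60/23
row 3: denom=10−2·8/23=214/23; d'=(5−2·60/23)/(214/23)=-5/214
back: M3=-5/214
back: M2=60/23−8/23·-5/214=280/107
back: M1=-6−1/4·280/107=-712/107
M: M0=0, M1=-712/107, M2=280/107, M3=-5/214, M4=0
seg 0: a=-1, c=M0/2=0, d=(M1−M0)/(6·1)=-356/321, b=Δ0−h0·(2M0+M1)/6=998/321
seg 1: a=1, c=M1/2=-356/107, d=(M2−M1)/(6·1)=496/321, b=Δ1−h1·(2M1+M2)/6=-70/321
seg 2: a=-1, c=M2/2=140/107, d=(M3−M2)/(6·2)=-565/2568, b=Δ2−h2·(2M2+M3)/6=-718/321
seg 3: a=-2, c=M3/2=-5/428, d=(M4−M3)/(6·3)=5/3852, b=Δ3−h3·(2M3+M4)/6=229/642
t_q=11/2 → seg 3, τ=3/2; S=-2+229/642·τ+-5/428·τ²+5/3852·τ³=-5091/3424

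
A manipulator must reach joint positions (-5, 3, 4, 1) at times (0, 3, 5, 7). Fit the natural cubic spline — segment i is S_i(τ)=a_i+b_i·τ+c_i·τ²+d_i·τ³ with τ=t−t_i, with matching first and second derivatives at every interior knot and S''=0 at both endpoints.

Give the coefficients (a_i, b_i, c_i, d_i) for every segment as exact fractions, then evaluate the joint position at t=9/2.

Δ: Δ0=8/3, Δ1=1/2, Δ2=-3/2
row 1: diag=10, rhs=-13; c'=1/5, d'=-13/10
row 2: denom=8−2·1/5=38/5; d'=(-12−2·-13/10)/(38/5)=-47/38
back: M2=-47/38
back: M1=-13/10−1/5·-47/38=-20/19
M: M0=0, M1=-20/19, M2=-47/38, M3=0
seg 0: a=-5, c=M0/2=0, d=(M1−M0)/(6·3)=-10/171, b=Δ0−h0·(2M0+M1)/6=182/57
seg 1: a=3, c=M1/2=-10/19, d=(M2−M1)/(6·2)=-7/456, b=Δ1−h1·(2M1+M2)/6=92/57
seg 2: a=4, c=M2/2=-47/76, d=(M3−M2)/(6·2)=47/456, b=Δ2−h2·(2M2+M3)/6=-77/114
t_q=9/2 → seg 1, τ=3/2; S=3+92/57·τ+-10/19·τ²+-7/456·τ³=5089/1216

  seg 0: a=-5 b=182/57 c=0 d=-10/171
  seg 1: a=3 b=92/57 c=-10/19 d=-7/456
  seg 2: a=4 b=-77/114 c=-47/76 d=47/456
S(9/2) = 5089/1216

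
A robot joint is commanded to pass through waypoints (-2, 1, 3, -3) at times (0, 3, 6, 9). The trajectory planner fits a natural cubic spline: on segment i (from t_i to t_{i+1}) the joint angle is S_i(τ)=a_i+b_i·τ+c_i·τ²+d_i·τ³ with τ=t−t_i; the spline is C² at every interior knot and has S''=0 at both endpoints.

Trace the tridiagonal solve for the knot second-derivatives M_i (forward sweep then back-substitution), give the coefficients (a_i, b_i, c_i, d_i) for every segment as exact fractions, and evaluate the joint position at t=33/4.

Δ: Δ0=1, Δ1=2/3, Δ2=-2
row 1: diag=12, rhs=-2; c'=1/4, d'=-1/6
row 2: denom=12−3·1/4=45/4; d'=(-16−3·-1/6)/(45/4)=-62/45
back: M2=-62/45
back: M1=-1/6−1/4·-62/45=8/45
M: M0=0, M1=8/45, M2=-62/45, M3=0
seg 0: a=-2, c=M0/2=0, d=(M1−M0)/(6·3)=4/405, b=Δ0−h0·(2M0+M1)/6=41/45
seg 1: a=1, c=M1/2=4/45, d=(M2−M1)/(6·3)=-7/81, b=Δ1−h1·(2M1+M2)/6=53/45
seg 2: a=3, c=M2/2=-31/45, d=(M3−M2)/(6·3)=31/405, b=Δ2−h2·(2M2+M3)/6=-28/45
t_q=33/4 → seg 2, τ=9/4; S=3+-28/45·τ+-31/45·τ²+31/405·τ³=-65/64

  seg 0: a=-2 b=41/45 c=0 d=4/405
  seg 1: a=1 b=53/45 c=4/45 d=-7/81
  seg 2: a=3 b=-28/45 c=-31/45 d=31/405
S(33/4) = -65/64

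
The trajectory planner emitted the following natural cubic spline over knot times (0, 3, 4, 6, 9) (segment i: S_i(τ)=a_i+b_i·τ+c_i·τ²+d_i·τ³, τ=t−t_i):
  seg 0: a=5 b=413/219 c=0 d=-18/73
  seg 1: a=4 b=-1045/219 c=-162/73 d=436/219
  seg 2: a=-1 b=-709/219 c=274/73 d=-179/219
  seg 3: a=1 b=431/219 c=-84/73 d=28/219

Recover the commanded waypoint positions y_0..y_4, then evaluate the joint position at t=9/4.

y_0=5 y_1=4 y_2=-1 y_3=1 y_4=0
S(9/4) = 15031/2336

y_0 = S_0(0) = a_0 = 5
y_1 = S_1(0) = a_1 = 4
y_2 = S_2(0) = a_2 = -1
y_3 = S_3(0) = a_3 = 1
y_4 = S_3(3) = 0
t_q=9/4 is in segment 0 (τ=9/4); S_0(τ)=15031/2336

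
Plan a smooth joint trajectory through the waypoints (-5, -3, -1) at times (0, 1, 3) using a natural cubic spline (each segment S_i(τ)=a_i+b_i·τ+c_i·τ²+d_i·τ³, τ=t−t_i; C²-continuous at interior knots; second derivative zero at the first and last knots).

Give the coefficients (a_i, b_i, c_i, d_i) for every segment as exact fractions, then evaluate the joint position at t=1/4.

Δ: Δ0=2, Δ1=1
row 1: diag=6, rhs=-6; c'=1/3, d'=-1
back: M1=-1
M: M0=0, M1=-1, M2=0
seg 0: a=-5, c=M0/2=0, d=(M1−M0)/(6·1)=-1/6, b=Δ0−h0·(2M0+M1)/6=13/6
seg 1: a=-3, c=M1/2=-1/2, d=(M2−M1)/(6·2)=1/12, b=Δ1−h1·(2M1+M2)/6=5/3
t_q=1/4 → seg 0, τ=1/4; S=-5+13/6·τ+0·τ²+-1/6·τ³=-571/128

  seg 0: a=-5 b=13/6 c=0 d=-1/6
  seg 1: a=-3 b=5/3 c=-1/2 d=1/12
S(1/4) = -571/128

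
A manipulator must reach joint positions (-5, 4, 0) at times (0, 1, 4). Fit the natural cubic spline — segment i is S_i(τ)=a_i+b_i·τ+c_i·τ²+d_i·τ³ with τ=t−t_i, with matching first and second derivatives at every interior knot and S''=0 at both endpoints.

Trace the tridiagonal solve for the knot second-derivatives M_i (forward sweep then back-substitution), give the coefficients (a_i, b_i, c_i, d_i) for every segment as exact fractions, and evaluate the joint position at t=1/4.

Δ: Δ0=9, Δ1=-4/3
row 1: diag=8, rhs=-62; c'=3/8, d'=-31/4
back: M1=-31/4
M: M0=0, M1=-31/4, M2=0
seg 0: a=-5, c=M0/2=0, d=(M1−M0)/(6·1)=-31/24, b=Δ0−h0·(2M0+M1)/6=247/24
seg 1: a=4, c=M1/2=-31/8, d=(M2−M1)/(6·3)=31/72, b=Δ1−h1·(2M1+M2)/6=77/12
t_q=1/4 → seg 0, τ=1/4; S=-5+247/24·τ+0·τ²+-31/24·τ³=-1253/512

  seg 0: a=-5 b=247/24 c=0 d=-31/24
  seg 1: a=4 b=77/12 c=-31/8 d=31/72
S(1/4) = -1253/512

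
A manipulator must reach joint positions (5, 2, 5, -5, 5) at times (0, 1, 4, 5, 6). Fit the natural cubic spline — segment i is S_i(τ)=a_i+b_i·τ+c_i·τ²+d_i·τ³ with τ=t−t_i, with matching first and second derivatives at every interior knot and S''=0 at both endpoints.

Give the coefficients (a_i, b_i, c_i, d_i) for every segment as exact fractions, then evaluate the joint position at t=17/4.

  seg 0: a=5 b=-238/53 c=0 d=79/53
  seg 1: a=2 b=-1/53 c=237/53 d=-73/53
  seg 2: a=5 b=-550/53 c=-420/53 d=440/53
  seg 3: a=-5 b=-70/53 c=900/53 d=-300/53
S(17/4) = 865/424

Δ: Δ0=-3, Δ1=1, Δ2=-10, Δ3=10
row 1: diag=8, rhs=24; c'=3/8, d'=3
row 2: denom=8−3·3/8=55/8; d'=(-66−3·3)/(55/8)=-120/11
row 3: denom=4−1·8/55=212/55; d'=(120−1·-120/11)/(212/55)=1800/53
back: M3=1800/53
back: M2=-120/11−8/55·1800/53=-840/53
back: M1=3−3/8·-840/53=474/53
M: M0=0, M1=474/53, M2=-840/53, M3=1800/53, M4=0
seg 0: a=5, c=M0/2=0, d=(M1−M0)/(6·1)=79/53, b=Δ0−h0·(2M0+M1)/6=-238/53
seg 1: a=2, c=M1/2=237/53, d=(M2−M1)/(6·3)=-73/53, b=Δ1−h1·(2M1+M2)/6=-1/53
seg 2: a=5, c=M2/2=-420/53, d=(M3−M2)/(6·1)=440/53, b=Δ2−h2·(2M2+M3)/6=-550/53
seg 3: a=-5, c=M3/2=900/53, d=(M4−M3)/(6·1)=-300/53, b=Δ3−h3·(2M3+M4)/6=-70/53
t_q=17/4 → seg 2, τ=1/4; S=5+-550/53·τ+-420/53·τ²+440/53·τ³=865/424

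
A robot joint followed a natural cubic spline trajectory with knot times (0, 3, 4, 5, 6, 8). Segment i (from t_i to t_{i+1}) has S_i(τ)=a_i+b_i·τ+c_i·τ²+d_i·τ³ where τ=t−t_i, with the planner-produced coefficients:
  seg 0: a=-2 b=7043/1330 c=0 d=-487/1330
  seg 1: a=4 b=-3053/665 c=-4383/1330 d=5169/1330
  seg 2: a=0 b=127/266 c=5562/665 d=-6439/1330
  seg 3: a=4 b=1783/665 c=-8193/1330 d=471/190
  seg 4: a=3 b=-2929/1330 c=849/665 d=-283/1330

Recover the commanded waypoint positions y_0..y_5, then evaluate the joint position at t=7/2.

y_0=-2 y_1=4 y_2=0 y_3=4 y_4=3 y_5=2
S(7/2) = 2077/1520

y_0 = S_0(0) = a_0 = -2
y_1 = S_1(0) = a_1 = 4
y_2 = S_2(0) = a_2 = 0
y_3 = S_3(0) = a_3 = 4
y_4 = S_4(0) = a_4 = 3
y_5 = S_4(2) = 2
t_q=7/2 is in segment 1 (τ=1/2); S_1(τ)=2077/1520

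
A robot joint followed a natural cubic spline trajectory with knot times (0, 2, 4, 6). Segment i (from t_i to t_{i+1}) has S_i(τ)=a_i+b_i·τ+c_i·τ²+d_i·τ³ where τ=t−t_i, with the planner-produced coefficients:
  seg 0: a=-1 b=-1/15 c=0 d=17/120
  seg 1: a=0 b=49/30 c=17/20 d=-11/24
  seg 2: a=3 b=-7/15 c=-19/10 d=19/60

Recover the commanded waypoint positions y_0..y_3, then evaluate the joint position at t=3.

y_0 = S_0(0) = a_0 = -1
y_1 = S_1(0) = a_1 = 0
y_2 = S_2(0) = a_2 = 3
y_3 = S_2(2) = -3
t_q=3 is in segment 1 (τ=1); S_1(τ)=81/40

y_0=-1 y_1=0 y_2=3 y_3=-3
S(3) = 81/40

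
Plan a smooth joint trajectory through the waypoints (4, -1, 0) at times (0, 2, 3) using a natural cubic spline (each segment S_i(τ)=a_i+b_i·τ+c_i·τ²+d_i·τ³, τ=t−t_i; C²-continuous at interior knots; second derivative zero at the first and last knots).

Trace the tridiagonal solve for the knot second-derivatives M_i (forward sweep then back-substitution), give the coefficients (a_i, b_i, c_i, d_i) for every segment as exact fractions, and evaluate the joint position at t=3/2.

Δ: Δ0=-5/2, Δ1=1
row 1: diag=6, rhs=21; c'=1/6, d'=7/2
back: M1=7/2
M: M0=0, M1=7/2, M2=0
seg 0: a=4, c=M0/2=0, d=(M1−M0)/(6·2)=7/24, b=Δ0−h0·(2M0+M1)/6=-11/3
seg 1: a=-1, c=M1/2=7/4, d=(M2−M1)/(6·1)=-7/12, b=Δ1−h1·(2M1+M2)/6=-1/6
t_q=3/2 → seg 0, τ=3/2; S=4+-11/3·τ+0·τ²+7/24·τ³=-33/64

  seg 0: a=4 b=-11/3 c=0 d=7/24
  seg 1: a=-1 b=-1/6 c=7/4 d=-7/12
S(3/2) = -33/64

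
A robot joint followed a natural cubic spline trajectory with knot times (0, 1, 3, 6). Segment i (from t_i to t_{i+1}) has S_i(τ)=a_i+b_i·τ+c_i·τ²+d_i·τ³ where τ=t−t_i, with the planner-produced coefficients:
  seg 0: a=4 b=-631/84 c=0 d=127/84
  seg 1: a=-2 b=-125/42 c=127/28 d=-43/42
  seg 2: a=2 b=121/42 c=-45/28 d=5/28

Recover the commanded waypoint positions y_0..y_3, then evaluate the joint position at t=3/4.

y_0 = S_0(0) = a_0 = 4
y_1 = S_1(0) = a_1 = -2
y_2 = S_2(0) = a_2 = 2
y_3 = S_2(3) = 1
t_q=3/4 is in segment 0 (τ=3/4); S_0(τ)=-255/256

y_0=4 y_1=-2 y_2=2 y_3=1
S(3/4) = -255/256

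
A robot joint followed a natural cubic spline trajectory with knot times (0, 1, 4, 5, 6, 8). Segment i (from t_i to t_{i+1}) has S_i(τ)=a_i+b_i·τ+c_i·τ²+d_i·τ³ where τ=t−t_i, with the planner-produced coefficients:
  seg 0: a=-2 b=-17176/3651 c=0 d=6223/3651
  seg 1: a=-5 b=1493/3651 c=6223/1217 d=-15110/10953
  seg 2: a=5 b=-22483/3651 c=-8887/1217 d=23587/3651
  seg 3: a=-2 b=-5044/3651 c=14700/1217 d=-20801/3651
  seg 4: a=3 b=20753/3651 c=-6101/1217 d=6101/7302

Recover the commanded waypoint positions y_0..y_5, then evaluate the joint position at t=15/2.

y_0 = S_0(0) = a_0 = -2
y_1 = S_1(0) = a_1 = -5
y_2 = S_2(0) = a_2 = 5
y_3 = S_3(0) = a_3 = -2
y_4 = S_4(0) = a_4 = 3
y_5 = S_4(2) = 1
t_q=15/2 is in segment 4 (τ=3/2); S_4(τ)=59713/19472

y_0=-2 y_1=-5 y_2=5 y_3=-2 y_4=3 y_5=1
S(15/2) = 59713/19472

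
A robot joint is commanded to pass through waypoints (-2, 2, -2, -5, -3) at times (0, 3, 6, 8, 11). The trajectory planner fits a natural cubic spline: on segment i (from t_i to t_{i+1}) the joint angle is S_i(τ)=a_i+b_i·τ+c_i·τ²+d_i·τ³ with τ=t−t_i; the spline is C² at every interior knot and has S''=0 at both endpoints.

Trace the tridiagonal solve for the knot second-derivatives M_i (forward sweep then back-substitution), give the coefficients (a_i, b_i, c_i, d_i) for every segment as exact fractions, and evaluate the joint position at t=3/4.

Δ: Δ0=4/3, Δ1=-4/3, Δ2=-3/2, Δ3=2/3
row 1: diag=12, rhs=-16; c'=1/4, d'=-4/3
row 2: denom=10−3·1/4=37/4; d'=(-1−3·-4/3)/(37/4)=12/37
row 3: denom=10−2·8/37=354/37; d'=(13−2·12/37)/(354/37)=457/354
back: M3=457/354
back: M2=12/37−8/37·457/354=8/177
back: M1=-4/3−1/4·8/177=-238/177
M: M0=0, M1=-238/177, M2=8/177, M3=457/354, M4=0
seg 0: a=-2, c=M0/2=0, d=(M1−M0)/(6·3)=-119/1593, b=Δ0−h0·(2M0+M1)/6=355/177
seg 1: a=2, c=M1/2=-119/177, d=(M2−M1)/(6·3)=41/531, b=Δ1−h1·(2M1+M2)/6=-2/177
seg 2: a=-2, c=M2/2=4/177, d=(M3−M2)/(6·2)=49/472, b=Δ2−h2·(2M2+M3)/6=-347/177
seg 3: a=-5, c=M3/2=457/708, d=(M4−M3)/(6·3)=-457/6372, b=Δ3−h3·(2M3+M4)/6=-221/354
t_q=3/4 → seg 0, τ=3/4; S=-2+355/177·τ+0·τ²+-119/1593·τ³=-1991/3776

  seg 0: a=-2 b=355/177 c=0 d=-119/1593
  seg 1: a=2 b=-2/177 c=-119/177 d=41/531
  seg 2: a=-2 b=-347/177 c=4/177 d=49/472
  seg 3: a=-5 b=-221/354 c=457/708 d=-457/6372
S(3/4) = -1991/3776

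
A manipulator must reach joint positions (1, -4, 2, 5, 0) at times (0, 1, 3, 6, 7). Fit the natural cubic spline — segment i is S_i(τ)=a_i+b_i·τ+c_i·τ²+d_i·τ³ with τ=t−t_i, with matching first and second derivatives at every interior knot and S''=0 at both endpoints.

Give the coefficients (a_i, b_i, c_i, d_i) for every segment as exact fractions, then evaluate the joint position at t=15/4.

Δ: Δ0=-5, Δ1=3, Δ2=1, Δ3=-5
row 1: diag=6, rhs=48; c'=1/3, d'=8
row 2: denom=10−2·1/3=28/3; d'=(-12−2·8)/(28/3)=-3
row 3: denom=8−3·9/28=197/28; d'=(-36−3·-3)/(197/28)=-756/197
back: M3=-756/197
back: M2=-3−9/28·-756/197=-348/197
back: M1=8−1/3·-348/197=1692/197
M: M0=0, M1=1692/197, M2=-348/197, M3=-756/197, M4=0
seg 0: a=1, c=M0/2=0, d=(M1−M0)/(6·1)=282/197, b=Δ0−h0·(2M0+M1)/6=-1267/197
seg 1: a=-4, c=M1/2=846/197, d=(M2−M1)/(6·2)=-170/197, b=Δ1−h1·(2M1+M2)/6=-421/197
seg 2: a=2, c=M2/2=-174/197, d=(M3−M2)/(6·3)=-68/591, b=Δ2−h2·(2M2+M3)/6=923/197
seg 3: a=5, c=M3/2=-378/197, d=(M4−M3)/(6·1)=126/197, b=Δ3−h3·(2M3+M4)/6=-733/197
t_q=15/4 → seg 2, τ=3/4; S=2+923/197·τ+-174/197·τ²+-68/591·τ³=15661/3152

  seg 0: a=1 b=-1267/197 c=0 d=282/197
  seg 1: a=-4 b=-421/197 c=846/197 d=-170/197
  seg 2: a=2 b=923/197 c=-174/197 d=-68/591
  seg 3: a=5 b=-733/197 c=-378/197 d=126/197
S(15/4) = 15661/3152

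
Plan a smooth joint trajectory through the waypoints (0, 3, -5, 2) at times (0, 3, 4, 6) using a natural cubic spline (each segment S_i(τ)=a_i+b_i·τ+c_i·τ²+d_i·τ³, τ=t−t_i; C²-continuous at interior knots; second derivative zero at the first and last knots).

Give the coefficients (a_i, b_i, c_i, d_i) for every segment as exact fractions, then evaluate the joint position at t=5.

Δ: Δ0=1, Δ1=-8, Δ2=7/2
row 1: diag=8, rhs=-54; c'=1/8, d'=-27/4
row 2: denom=6−1·1/8=47/8; d'=(69−1·-27/4)/(47/8)=606/47
back: M2=606/47
back: M1=-27/4−1/8·606/47=-393/47
M: M0=0, M1=-393/47, M2=606/47, M3=0
seg 0: a=0, c=M0/2=0, d=(M1−M0)/(6·3)=-131/282, b=Δ0−h0·(2M0+M1)/6=487/94
seg 1: a=3, c=M1/2=-393/94, d=(M2−M1)/(6·1)=333/94, b=Δ1−h1·(2M1+M2)/6=-346/47
seg 2: a=-5, c=M2/2=303/47, d=(M3−M2)/(6·2)=-101/94, b=Δ2−h2·(2M2+M3)/6=-479/94
t_q=5 → seg 2, τ=1; S=-5+-479/94·τ+303/47·τ²+-101/94·τ³=-222/47

  seg 0: a=0 b=487/94 c=0 d=-131/282
  seg 1: a=3 b=-346/47 c=-393/94 d=333/94
  seg 2: a=-5 b=-479/94 c=303/47 d=-101/94
S(5) = -222/47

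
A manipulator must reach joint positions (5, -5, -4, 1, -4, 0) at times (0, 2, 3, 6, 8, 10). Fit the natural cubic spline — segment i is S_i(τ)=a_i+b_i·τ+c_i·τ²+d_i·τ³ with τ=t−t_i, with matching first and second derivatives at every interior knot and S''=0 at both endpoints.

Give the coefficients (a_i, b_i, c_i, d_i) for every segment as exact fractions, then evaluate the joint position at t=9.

  seg 0: a=5 b=-6533/942 c=0 d=1823/3768
  seg 1: a=-5 b=-532/471 c=1823/628 d=-1457/1884
  seg 2: a=-4 b=4439/1884 c=183/314 d=-1531/5652
  seg 3: a=1 b=-688/471 c=-1165/628 d=629/942
  seg 4: a=-4 b=-409/471 c=1351/628 d=-1351/3768
S(9) = -3863/1256

Δ: Δ0=-5, Δ1=1, Δ2=5/3, Δ3=-5/2, Δ4=2
row 1: diag=6, rhs=36; c'=1/6, d'=6
row 2: denom=8−1·1/6=47/6; d'=(4−1·6)/(47/6)=-12/47
row 3: denom=10−3·18/47=416/47; d'=(-25−3·-12/47)/(416/47)=-1139/416
row 4: denom=8−2·47/208=785/104; d'=(27−2·-1139/416)/(785/104)=1351/314
back: M4=1351/314
back: M3=-1139/416−47/208·1351/314=-1165/314
back: M2=-12/47−18/47·-1165/314=183/157
back: M1=6−1/6·183/157=1823/314
M: M0=0, M1=1823/314, M2=183/157, M3=-1165/314, M4=1351/314, M5=0
seg 0: a=5, c=M0/2=0, d=(M1−M0)/(6·2)=1823/3768, b=Δ0−h0·(2M0+M1)/6=-6533/942
seg 1: a=-5, c=M1/2=1823/628, d=(M2−M1)/(6·1)=-1457/1884, b=Δ1−h1·(2M1+M2)/6=-532/471
seg 2: a=-4, c=M2/2=183/314, d=(M3−M2)/(6·3)=-1531/5652, b=Δ2−h2·(2M2+M3)/6=4439/1884
seg 3: a=1, c=M3/2=-1165/628, d=(M4−M3)/(6·2)=629/942, b=Δ3−h3·(2M3+M4)/6=-688/471
seg 4: a=-4, c=M4/2=1351/628, d=(M5−M4)/(6·2)=-1351/3768, b=Δ4−h4·(2M4+M5)/6=-409/471
t_q=9 → seg 4, τ=1; S=-4+-409/471·τ+1351/628·τ²+-1351/3768·τ³=-3863/1256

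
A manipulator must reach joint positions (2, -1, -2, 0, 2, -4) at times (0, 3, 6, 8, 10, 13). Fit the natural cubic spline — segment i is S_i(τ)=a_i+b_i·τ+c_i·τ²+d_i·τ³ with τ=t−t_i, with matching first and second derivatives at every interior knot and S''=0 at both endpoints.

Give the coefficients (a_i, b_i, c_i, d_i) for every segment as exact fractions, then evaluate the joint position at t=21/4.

Δ: Δ0=-1, Δ1=-1/3, Δ2=1, Δ3=1, Δ4=-2
row 1: diag=12, rhs=4; c'=1/4, d'=1/3
row 2: denom=10−3·1/4=37/4; d'=(8−3·1/3)/(37/4)=28/37
row 3: denom=8−2·8/37=280/37; d'=(0−2·28/37)/(280/37)=-1/5
row 4: denom=10−2·37/140=663/70; d'=(-18−2·-1/5)/(663/70)=-1232/663
back: M4=-1232/663
back: M3=-1/5−37/140·-1232/663=193/663
back: M2=28/37−8/37·193/663=460/663
back: M1=1/3−1/4·460/663=106/663
M: M0=0, M1=106/663, M2=460/663, M3=193/663, M4=-1232/663, M5=0
seg 0: a=2, c=M0/2=0, d=(M1−M0)/(6·3)=53/5967, b=Δ0−h0·(2M0+M1)/6=-716/663
seg 1: a=-1, c=M1/2=53/663, d=(M2−M1)/(6·3)=59/1989, b=Δ1−h1·(2M1+M2)/6=-557/663
seg 2: a=-2, c=M2/2=230/663, d=(M3−M2)/(6·2)=-89/2652, b=Δ2−h2·(2M2+M3)/6=292/663
seg 3: a=0, c=M3/2=193/1326, d=(M4−M3)/(6·2)=-475/2652, b=Δ3−h3·(2M3+M4)/6=315/221
seg 4: a=2, c=M4/2=-616/663, d=(M5−M4)/(6·3)=616/5967, b=Δ4−h4·(2M4+M5)/6=-94/663
t_q=21/4 → seg 1, τ=9/4; S=-1+-557/663·τ+53/663·τ²+59/1989·τ³=-30377/14144

  seg 0: a=2 b=-716/663 c=0 d=53/5967
  seg 1: a=-1 b=-557/663 c=53/663 d=59/1989
  seg 2: a=-2 b=292/663 c=230/663 d=-89/2652
  seg 3: a=0 b=315/221 c=193/1326 d=-475/2652
  seg 4: a=2 b=-94/663 c=-616/663 d=616/5967
S(21/4) = -30377/14144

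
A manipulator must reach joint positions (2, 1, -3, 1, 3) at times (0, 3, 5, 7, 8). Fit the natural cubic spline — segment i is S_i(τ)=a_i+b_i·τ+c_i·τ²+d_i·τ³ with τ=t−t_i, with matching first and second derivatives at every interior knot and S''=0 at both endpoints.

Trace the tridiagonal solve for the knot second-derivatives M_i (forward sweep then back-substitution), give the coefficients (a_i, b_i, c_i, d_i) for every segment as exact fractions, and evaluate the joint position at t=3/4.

  seg 0: a=2 b=13/24 c=0 d=-7/72
  seg 1: a=1 b=-25/12 c=-7/8 d=11/24
  seg 2: a=-3 b=-1/12 c=15/8 d=-5/12
  seg 3: a=1 b=29/12 c=-5/8 d=5/24
S(3/4) = 1211/512

Δ: Δ0=-1/3, Δ1=-2, Δ2=2, Δ3=2
row 1: diag=10, rhs=-10; c'=1/5, d'=-1
row 2: denom=8−2·1/5=38/5; d'=(24−2·-1)/(38/5)=65/19
row 3: denom=6−2·5/19=104/19; d'=(0−2·65/19)/(104/19)=-5/4
back: M3=-5/4
back: M2=65/19−5/19·-5/4=15/4
back: M1=-1−1/5·15/4=-7/4
M: M0=0, M1=-7/4, M2=15/4, M3=-5/4, M4=0
seg 0: a=2, c=M0/2=0, d=(M1−M0)/(6·3)=-7/72, b=Δ0−h0·(2M0+M1)/6=13/24
seg 1: a=1, c=M1/2=-7/8, d=(M2−M1)/(6·2)=11/24, b=Δ1−h1·(2M1+M2)/6=-25/12
seg 2: a=-3, c=M2/2=15/8, d=(M3−M2)/(6·2)=-5/12, b=Δ2−h2·(2M2+M3)/6=-1/12
seg 3: a=1, c=M3/2=-5/8, d=(M4−M3)/(6·1)=5/24, b=Δ3−h3·(2M3+M4)/6=29/12
t_q=3/4 → seg 0, τ=3/4; S=2+13/24·τ+0·τ²+-7/72·τ³=1211/512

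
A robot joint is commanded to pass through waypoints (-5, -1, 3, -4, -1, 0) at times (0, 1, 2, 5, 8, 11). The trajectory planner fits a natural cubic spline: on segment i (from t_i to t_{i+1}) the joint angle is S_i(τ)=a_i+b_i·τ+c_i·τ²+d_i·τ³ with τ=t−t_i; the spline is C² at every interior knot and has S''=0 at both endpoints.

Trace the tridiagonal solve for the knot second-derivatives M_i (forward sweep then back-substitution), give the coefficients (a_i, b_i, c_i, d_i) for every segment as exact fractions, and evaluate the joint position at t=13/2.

  seg 0: a=-5 b=1559/417 c=0 d=109/417
  seg 1: a=-1 b=1886/417 c=109/139 d=-545/417
  seg 2: a=3 b=905/417 c=-436/139 d=682/1251
  seg 3: a=-4 b=-805/417 c=246/139 d=-992/3753
  seg 4: a=-1 b=647/417 c=-254/417 d=254/3753
S(13/2) = -529/139

Δ: Δ0=4, Δ1=4, Δ2=-7/3, Δ3=1, Δ4=1/3
row 1: diag=4, rhs=0; c'=1/4, d'=0
row 2: denom=8−1·1/4=31/4; d'=(-38−1·0)/(31/4)=-152/31
row 3: denom=12−3·12/31=336/31; d'=(20−3·-152/31)/(336/31)=269/84
row 4: denom=12−3·31/112=1251/112; d'=(-4−3·269/84)/(1251/112)=-508/417
back: M4=-508/417
back: M3=269/84−31/112·-508/417=492/139
back: M2=-152/31−12/31·492/139=-872/139
back: M1=0−1/4·-872/139=218/139
M: M0=0, M1=218/139, M2=-872/139, M3=492/139, M4=-508/417, M5=0
seg 0: a=-5, c=M0/2=0, d=(M1−M0)/(6·1)=109/417, b=Δ0−h0·(2M0+M1)/6=1559/417
seg 1: a=-1, c=M1/2=109/139, d=(M2−M1)/(6·1)=-545/417, b=Δ1−h1·(2M1+M2)/6=1886/417
seg 2: a=3, c=M2/2=-436/139, d=(M3−M2)/(6·3)=682/1251, b=Δ2−h2·(2M2+M3)/6=905/417
seg 3: a=-4, c=M3/2=246/139, d=(M4−M3)/(6·3)=-992/3753, b=Δ3−h3·(2M3+M4)/6=-805/417
seg 4: a=-1, c=M4/2=-254/417, d=(M5−M4)/(6·3)=254/3753, b=Δ4−h4·(2M4+M5)/6=647/417
t_q=13/2 → seg 3, τ=3/2; S=-4+-805/417·τ+246/139·τ²+-992/3753·τ³=-529/139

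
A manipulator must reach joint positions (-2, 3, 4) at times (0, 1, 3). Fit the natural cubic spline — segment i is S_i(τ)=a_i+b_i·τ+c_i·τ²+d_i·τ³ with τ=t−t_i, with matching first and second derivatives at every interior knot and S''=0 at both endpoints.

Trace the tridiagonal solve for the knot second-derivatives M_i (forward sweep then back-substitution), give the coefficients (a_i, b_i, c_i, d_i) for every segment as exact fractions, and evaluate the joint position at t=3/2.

  seg 0: a=-2 b=23/4 c=0 d=-3/4
  seg 1: a=3 b=7/2 c=-9/4 d=3/8
S(3/2) = 271/64

Δ: Δ0=5, Δ1=1/2
row 1: diag=6, rhs=-27; c'=1/3, d'=-9/2
back: M1=-9/2
M: M0=0, M1=-9/2, M2=0
seg 0: a=-2, c=M0/2=0, d=(M1−M0)/(6·1)=-3/4, b=Δ0−h0·(2M0+M1)/6=23/4
seg 1: a=3, c=M1/2=-9/4, d=(M2−M1)/(6·2)=3/8, b=Δ1−h1·(2M1+M2)/6=7/2
t_q=3/2 → seg 1, τ=1/2; S=3+7/2·τ+-9/4·τ²+3/8·τ³=271/64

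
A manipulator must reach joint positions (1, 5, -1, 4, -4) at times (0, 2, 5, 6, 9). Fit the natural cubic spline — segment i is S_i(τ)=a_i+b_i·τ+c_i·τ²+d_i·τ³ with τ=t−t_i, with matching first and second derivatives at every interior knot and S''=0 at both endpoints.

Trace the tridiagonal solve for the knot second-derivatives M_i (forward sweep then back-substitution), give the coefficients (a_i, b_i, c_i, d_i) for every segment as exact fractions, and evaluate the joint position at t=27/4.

Δ: Δ0=2, Δ1=-2, Δ2=5, Δ3=-8/3
row 1: diag=10, rhs=-24; c'=3/10, d'=-12/5
row 2: denom=8−3·3/10=71/10; d'=(42−3·-12/5)/(71/10)=492/71
row 3: denom=8−1·10/71=558/71; d'=(-46−1·492/71)/(558/71)=-1879/279
back: M3=-1879/279
back: M2=492/71−10/71·-1879/279=2198/279
back: M1=-12/5−3/10·2198/279=-443/93
M: M0=0, M1=-443/93, M2=2198/279, M3=-1879/279, M4=0
seg 0: a=1, c=M0/2=0, d=(M1−M0)/(6·2)=-443/1116, b=Δ0−h0·(2M0+M1)/6=1001/279
seg 1: a=5, c=M1/2=-443/186, d=(M2−M1)/(6·3)=3527/5022, b=Δ1−h1·(2M1+M2)/6=-328/279
seg 2: a=-1, c=M2/2=1099/279, d=(M3−M2)/(6·1)=-151/62, b=Δ2−h2·(2M2+M3)/6=1951/558
seg 3: a=4, c=M3/2=-1879/558, d=(M4−M3)/(6·3)=1879/5022, b=Δ3−h3·(2M3+M4)/6=1135/279
t_q=27/4 → seg 3, τ=3/4; S=4+1135/279·τ+-1879/558·τ²+1879/5022·τ³=21089/3968

  seg 0: a=1 b=1001/279 c=0 d=-443/1116
  seg 1: a=5 b=-328/279 c=-443/186 d=3527/5022
  seg 2: a=-1 b=1951/558 c=1099/279 d=-151/62
  seg 3: a=4 b=1135/279 c=-1879/558 d=1879/5022
S(27/4) = 21089/3968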